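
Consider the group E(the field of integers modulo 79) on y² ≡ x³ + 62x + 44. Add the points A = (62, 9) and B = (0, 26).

(18, 35)

(62, 9) + (0, 26). λ = (26 - 9)/(0 - 62) ≡ 17/17 mod 79. 17⁻¹ ≡ 14 (mod 79) since 17·14 = 238 ≡ 1, so λ ≡ 1.
  x = λ² - 62 - 0 = 1 - 62 ≡ 18; y = λ·(62 - 18) - 9 ≡ 35. → (18, 35)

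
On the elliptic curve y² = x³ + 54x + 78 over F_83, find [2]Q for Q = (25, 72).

(40, 2)

tangent at (25, 72): λ = (3·25² + 54)/(2·72) ≡ 20/61. 61⁻¹ ≡ 49 (mod 83), so λ ≡ 20·49 ≡ 67.
  x = λ² - 25 - 25 = 4489 - 50 ≡ 40; y = λ·(25 - 40) - 72 ≡ 2. → (40, 2)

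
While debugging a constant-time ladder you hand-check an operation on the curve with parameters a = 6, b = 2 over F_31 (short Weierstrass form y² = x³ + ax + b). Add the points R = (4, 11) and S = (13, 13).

(4, 11) + (13, 13). λ = (13 - 11)/(13 - 4) ≡ 2/9 mod 31. 9⁻¹ ≡ 7 (mod 31), so λ ≡ 14.
  x = λ² - 4 - 13 = 196 - 17 ≡ 24; y = λ·(4 - 24) - 11 ≡ 19. → (24, 19)

(24, 19)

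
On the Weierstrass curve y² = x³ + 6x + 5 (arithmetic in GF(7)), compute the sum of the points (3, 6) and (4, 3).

(2, 5)

(3, 6) + (4, 3). λ = (3 - 6)/(4 - 3) ≡ 4/1 mod 7. 1⁻¹ ≡ 1 (mod 7) since 1·1 = 1 ≡ 1, so λ ≡ 4.
  x = λ² - 3 - 4 = 16 - 7 ≡ 2; y = λ·(3 - 2) - 6 ≡ 5. → (2, 5)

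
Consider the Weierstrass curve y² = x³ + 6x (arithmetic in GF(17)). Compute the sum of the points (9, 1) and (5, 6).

(9, 1) + (5, 6). λ = (6 - 1)/(5 - 9) ≡ 5/13 mod 17. 13⁻¹ ≡ 4 (mod 17), so λ ≡ 3.
  x = λ² - 9 - 5 = 9 - 14 ≡ 12; y = λ·(9 - 12) - 1 ≡ 7. → (12, 7)

(12, 7)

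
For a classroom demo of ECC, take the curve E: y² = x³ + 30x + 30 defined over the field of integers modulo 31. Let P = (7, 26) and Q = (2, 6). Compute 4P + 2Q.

First 4P:
Repeated addition: build up to 4P.
2P: tangent at (7, 26): λ = (3·7² + 30)/(2·26) ≡ 22/21. 21⁻¹ ≡ 3 (mod 31) since 21·3 = 63 ≡ 1, so λ ≡ 22·3 ≡ 4.
  x = λ² - 7 - 7 = 16 - 14 ≡ 2; y = λ·(7 - 2) - 26 ≡ 25. → (2, 25)
3P: (2, 25) + (7, 26). λ = (26 - 25)/(7 - 2) ≡ 1/5 mod 31. 5⁻¹ ≡ 25 (mod 31), so λ ≡ 25.
  x = λ² - 2 - 7 = 625 - 9 ≡ 27; y = λ·(2 - 27) - 25 ≡ 1. → (27, 1)
4P: (27, 1) + (7, 26). λ = (26 - 1)/(7 - 27) ≡ 25/11 mod 31. 11⁻¹ ≡ 17 (mod 31) since 11·17 = 187 ≡ 1, so λ ≡ 22.
  x = λ² - 27 - 7 = 484 - 34 ≡ 16; y = λ·(27 - 16) - 1 ≡ 24. → (16, 24)
4P = (16, 24).
Next 2Q:
Repeated addition: build up to 2Q.
2Q: tangent at (2, 6): λ = (3·2² + 30)/(2·6) ≡ 11/12. 12⁻¹ ≡ 13 (mod 31), so λ ≡ 11·13 ≡ 19.
  x = λ² - 2 - 2 = 361 - 4 ≡ 16; y = λ·(2 - 16) - 6 ≡ 7. → (16, 7)
2Q = (16, 7).
Finally 4P + 2Q:
(16, 24) + (16, 7): same x and y₁ ≡ -y₂, so the sum is O.

O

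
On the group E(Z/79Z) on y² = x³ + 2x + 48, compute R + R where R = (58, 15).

(55, 78)

tangent at (58, 15): λ = (3·58² + 2)/(2·15) ≡ 61/30. 30⁻¹ ≡ 29 (mod 79), so λ ≡ 61·29 ≡ 31.
  x = λ² - 58 - 58 = 961 - 116 ≡ 55; y = λ·(58 - 55) - 15 ≡ 78. → (55, 78)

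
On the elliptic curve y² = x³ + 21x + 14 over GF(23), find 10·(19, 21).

(14, 4)

Write G = (19, 21).
Double-and-add on 10 = (1010)₂. Start with G = (19, 21) for the leading 1-bit.
double: tangent at (19, 21): λ = (3·19² + 21)/(2·21) ≡ 0/19. 19⁻¹ ≡ 17 (mod 23), so λ ≡ 0·17 ≡ 0.
  x = λ² - 19 - 19 = 0 - 38 ≡ 8; y = λ·(19 - 8) - 21 ≡ 2. → (8, 2)
double: tangent at (8, 2): λ = (3·8² + 21)/(2·2) ≡ 6/4. 4⁻¹ ≡ 6 (mod 23), so λ ≡ 6·6 ≡ 13.
  x = λ² - 8 - 8 = 169 - 16 ≡ 15; y = λ·(8 - 15) - 2 ≡ 22. → (15, 22)
add G: (15, 22) + (19, 21). λ = (21 - 22)/(19 - 15) ≡ 22/4 mod 23. 4⁻¹ ≡ 6 (mod 23) since 4·6 = 24 ≡ 1, so λ ≡ 17.
  x = λ² - 15 - 19 = 289 - 34 ≡ 2; y = λ·(15 - 2) - 22 ≡ 15. → (2, 15)
double: tangent at (2, 15): λ = (3·2² + 21)/(2·15) ≡ 10/7. 7⁻¹ ≡ 10 (mod 23), so λ ≡ 10·10 ≡ 8.
  x = λ² - 2 - 2 = 64 - 4 ≡ 14; y = λ·(2 - 14) - 15 ≡ 4. → (14, 4)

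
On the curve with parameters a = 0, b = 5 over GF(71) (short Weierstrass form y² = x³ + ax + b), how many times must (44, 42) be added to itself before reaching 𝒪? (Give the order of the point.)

2P: tangent at (44, 42): λ = (3·44² + 0)/(2·42) ≡ 57/13. 13⁻¹ ≡ 11 (mod 71) since 13·11 = 143 ≡ 1, so λ ≡ 57·11 ≡ 59.
  x = λ² - 44 - 44 = 3481 - 88 ≡ 56; y = λ·(44 - 56) - 42 ≡ 31. → (56, 31)
3P: (56, 31) + (44, 42). λ = (42 - 31)/(44 - 56) ≡ 11/59 mod 71. 59⁻¹ ≡ 65 (mod 71), so λ ≡ 5.
  x = λ² - 56 - 44 = 25 - 100 ≡ 67; y = λ·(56 - 67) - 31 ≡ 56. → (67, 56)
4P: (67, 56) + (44, 42). λ = (42 - 56)/(44 - 67) ≡ 57/48 mod 71. 48⁻¹ ≡ 37 (mod 71) since 48·37 = 1776 ≡ 1, so λ ≡ 50.
  x = λ² - 67 - 44 = 2500 - 111 ≡ 46; y = λ·(67 - 46) - 56 ≡ 0. → (46, 0)
5P: (46, 0) + (44, 42). λ = (42 - 0)/(44 - 46) ≡ 42/69 mod 71. 69⁻¹ ≡ 35 (mod 71) since 69·35 = 2415 ≡ 1, so λ ≡ 50.
  x = λ² - 46 - 44 = 2500 - 90 ≡ 67; y = λ·(46 - 67) - 0 ≡ 15. → (67, 15)
6P: (67, 15) + (44, 42). λ = (42 - 15)/(44 - 67) ≡ 27/48 mod 71. 48⁻¹ ≡ 37 (mod 71), so λ ≡ 5.
  x = λ² - 67 - 44 = 25 - 111 ≡ 56; y = λ·(67 - 56) - 15 ≡ 40. → (56, 40)
7P: (56, 40) + (44, 42). λ = (42 - 40)/(44 - 56) ≡ 2/59 mod 71. 59⁻¹ ≡ 65 (mod 71), so λ ≡ 59.
  x = λ² - 56 - 44 = 3481 - 100 ≡ 44; y = λ·(56 - 44) - 40 ≡ 29. → (44, 29)
8P: (44, 29) + (44, 42): same x and y₁ ≡ -y₂, so the sum is 𝒪.
8P = 𝒪, so the order is 8.

8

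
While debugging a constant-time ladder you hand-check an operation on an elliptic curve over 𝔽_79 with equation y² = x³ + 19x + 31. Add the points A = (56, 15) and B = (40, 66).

(56, 15) + (40, 66). λ = (66 - 15)/(40 - 56) ≡ 51/63 mod 79. 63⁻¹ ≡ 74 (mod 79), so λ ≡ 61.
  x = λ² - 56 - 40 = 3721 - 96 ≡ 70; y = λ·(56 - 70) - 15 ≡ 0. → (70, 0)

(70, 0)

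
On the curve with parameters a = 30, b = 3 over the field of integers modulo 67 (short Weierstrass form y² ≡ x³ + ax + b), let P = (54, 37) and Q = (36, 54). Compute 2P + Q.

(16, 36)

First 2P:
Repeated addition: build up to 2P.
2P: tangent at (54, 37): λ = (3·54² + 30)/(2·37) ≡ 1/7. 7⁻¹ ≡ 48 (mod 67) since 7·48 = 336 ≡ 1, so λ ≡ 1·48 ≡ 48.
  x = λ² - 54 - 54 = 2304 - 108 ≡ 52; y = λ·(54 - 52) - 37 ≡ 59. → (52, 59)
2P = (52, 59).
Finally 2P + Q:
(52, 59) + (36, 54). λ = (54 - 59)/(36 - 52) ≡ 62/51 mod 67. 51⁻¹ ≡ 46 (mod 67) since 51·46 = 2346 ≡ 1, so λ ≡ 38.
  x = λ² - 52 - 36 = 1444 - 88 ≡ 16; y = λ·(52 - 16) - 59 ≡ 36. → (16, 36)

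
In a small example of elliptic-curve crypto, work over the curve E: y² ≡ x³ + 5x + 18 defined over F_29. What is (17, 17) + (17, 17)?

(23, 27)

tangent at (17, 17): λ = (3·17² + 5)/(2·17) ≡ 2/5. 5⁻¹ ≡ 6 (mod 29), so λ ≡ 2·6 ≡ 12.
  x = λ² - 17 - 17 = 144 - 34 ≡ 23; y = λ·(17 - 23) - 17 ≡ 27. → (23, 27)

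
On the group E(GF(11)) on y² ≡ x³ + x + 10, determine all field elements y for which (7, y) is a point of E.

none

x³ + 1x + 10 = 360 ≡ 8 (mod 11).
8 is a non-residue mod 11; no y exists.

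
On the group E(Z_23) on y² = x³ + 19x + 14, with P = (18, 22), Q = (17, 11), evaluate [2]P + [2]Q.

(18, 22)

First 2P:
Repeated addition: build up to 2P.
2P: tangent at (18, 22): λ = (3·18² + 19)/(2·22) ≡ 2/21. 21⁻¹ ≡ 11 (mod 23), so λ ≡ 2·11 ≡ 22.
  x = λ² - 18 - 18 = 484 - 36 ≡ 11; y = λ·(18 - 11) - 22 ≡ 17. → (11, 17)
2P = (11, 17).
Next 2Q:
Repeated addition: build up to 2Q.
2Q: tangent at (17, 11): λ = (3·17² + 19)/(2·11) ≡ 12/22. 22⁻¹ ≡ 22 (mod 23) since 22·22 = 484 ≡ 1, so λ ≡ 12·22 ≡ 11.
  x = λ² - 17 - 17 = 121 - 34 ≡ 18; y = λ·(17 - 18) - 11 ≡ 1. → (18, 1)
2Q = (18, 1).
Finally 2P + 2Q:
(11, 17) + (18, 1). λ = (1 - 17)/(18 - 11) ≡ 7/7 mod 23. 7⁻¹ ≡ 10 (mod 23), so λ ≡ 1.
  x = λ² - 11 - 18 = 1 - 29 ≡ 18; y = λ·(11 - 18) - 17 ≡ 22. → (18, 22)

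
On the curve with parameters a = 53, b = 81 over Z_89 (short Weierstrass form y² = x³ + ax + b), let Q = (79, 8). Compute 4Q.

Double-and-add on 4 = (100)₂. Start with Q = (79, 8) for the leading 1-bit.
double: tangent at (79, 8): λ = (3·79² + 53)/(2·8) ≡ 86/16. 16⁻¹ ≡ 39 (mod 89) since 16·39 = 624 ≡ 1, so λ ≡ 86·39 ≡ 61.
  x = λ² - 79 - 79 = 3721 - 158 ≡ 3; y = λ·(79 - 3) - 8 ≡ 0. → (3, 0)
double: (3, 0) + (3, 0): same x and y₁ ≡ -y₂, so the sum is 𝒪.

O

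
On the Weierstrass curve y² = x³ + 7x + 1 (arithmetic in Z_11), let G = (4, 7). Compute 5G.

(9, 10)

Double-and-add on 5 = (101)₂. Start with G = (4, 7) for the leading 1-bit.
double: tangent at (4, 7): λ = (3·4² + 7)/(2·7) ≡ 0/3. 3⁻¹ ≡ 4 (mod 11), so λ ≡ 0·4 ≡ 0.
  x = λ² - 4 - 4 = 0 - 8 ≡ 3; y = λ·(4 - 3) - 7 ≡ 4. → (3, 4)
double: tangent at (3, 4): λ = (3·3² + 7)/(2·4) ≡ 1/8. 8⁻¹ ≡ 7 (mod 11) since 8·7 = 56 ≡ 1, so λ ≡ 1·7 ≡ 7.
  x = λ² - 3 - 3 = 49 - 6 ≡ 10; y = λ·(3 - 10) - 4 ≡ 2. → (10, 2)
add G: (10, 2) + (4, 7). λ = (7 - 2)/(4 - 10) ≡ 5/5 mod 11. 5⁻¹ ≡ 9 (mod 11), so λ ≡ 1.
  x = λ² - 10 - 4 = 1 - 14 ≡ 9; y = λ·(10 - 9) - 2 ≡ 10. → (9, 10)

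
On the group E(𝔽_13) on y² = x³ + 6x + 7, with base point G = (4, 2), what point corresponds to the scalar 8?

Double-and-add on 8 = (1000)₂. Start with G = (4, 2) for the leading 1-bit.
double: tangent at (4, 2): λ = (3·4² + 6)/(2·2) ≡ 2/4. 4⁻¹ ≡ 10 (mod 13), so λ ≡ 2·10 ≡ 7.
  x = λ² - 4 - 4 = 49 - 8 ≡ 2; y = λ·(4 - 2) - 2 ≡ 12. → (2, 12)
double: tangent at (2, 12): λ = (3·2² + 6)/(2·12) ≡ 5/11. 11⁻¹ ≡ 6 (mod 13), so λ ≡ 5·6 ≡ 4.
  x = λ² - 2 - 2 = 16 - 4 ≡ 12; y = λ·(2 - 12) - 12 ≡ 0. → (12, 0)
double: (12, 0) + (12, 0): same x and y₁ ≡ -y₂, so the sum is 𝒪.

O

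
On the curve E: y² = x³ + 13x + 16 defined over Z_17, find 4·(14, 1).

Write G = (14, 1).
Repeated addition: build up to 4G.
2G: tangent at (14, 1): λ = (3·14² + 13)/(2·1) ≡ 6/2. 2⁻¹ ≡ 9 (mod 17), so λ ≡ 6·9 ≡ 3.
  x = λ² - 14 - 14 = 9 - 28 ≡ 15; y = λ·(14 - 15) - 1 ≡ 13. → (15, 13)
3G: (15, 13) + (14, 1). λ = (1 - 13)/(14 - 15) ≡ 5/16 mod 17. 16⁻¹ ≡ 16 (mod 17), so λ ≡ 12.
  x = λ² - 15 - 14 = 144 - 29 ≡ 13; y = λ·(15 - 13) - 13 ≡ 11. → (13, 11)
4G: (13, 11) + (14, 1). λ = (1 - 11)/(14 - 13) ≡ 7/1 mod 17. 1⁻¹ ≡ 1 (mod 17), so λ ≡ 7.
  x = λ² - 13 - 14 = 49 - 27 ≡ 5; y = λ·(13 - 5) - 11 ≡ 11. → (5, 11)

(5, 11)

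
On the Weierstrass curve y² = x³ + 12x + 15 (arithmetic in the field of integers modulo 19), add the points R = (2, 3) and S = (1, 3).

(2, 3) + (1, 3). λ = (3 - 3)/(1 - 2) ≡ 0/18 mod 19. 18⁻¹ ≡ 18 (mod 19) since 18·18 = 324 ≡ 1, so λ ≡ 0.
  x = λ² - 2 - 1 = 0 - 3 ≡ 16; y = λ·(2 - 16) - 3 ≡ 16. → (16, 16)

(16, 16)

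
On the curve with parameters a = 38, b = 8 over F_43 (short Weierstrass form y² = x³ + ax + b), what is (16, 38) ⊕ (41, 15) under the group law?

(16, 38) + (41, 15). λ = (15 - 38)/(41 - 16) ≡ 20/25 mod 43. 25⁻¹ ≡ 31 (mod 43), so λ ≡ 18.
  x = λ² - 16 - 41 = 324 - 57 ≡ 9; y = λ·(16 - 9) - 38 ≡ 2. → (9, 2)

(9, 2)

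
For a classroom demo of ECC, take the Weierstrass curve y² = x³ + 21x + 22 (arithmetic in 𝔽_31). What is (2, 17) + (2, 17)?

(24, 20)

tangent at (2, 17): λ = (3·2² + 21)/(2·17) ≡ 2/3. 3⁻¹ ≡ 21 (mod 31), so λ ≡ 2·21 ≡ 11.
  x = λ² - 2 - 2 = 121 - 4 ≡ 24; y = λ·(2 - 24) - 17 ≡ 20. → (24, 20)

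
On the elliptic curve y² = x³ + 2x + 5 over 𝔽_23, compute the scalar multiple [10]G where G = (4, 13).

Repeated addition: build up to 10G.
2G: tangent at (4, 13): λ = (3·4² + 2)/(2·13) ≡ 4/3. 3⁻¹ ≡ 8 (mod 23), so λ ≡ 4·8 ≡ 9.
  x = λ² - 4 - 4 = 81 - 8 ≡ 4; y = λ·(4 - 4) - 13 ≡ 10. → (4, 10)
3G: (4, 10) + (4, 13): same x and y₁ ≡ -y₂, so the sum is the point at infinity.
4G: the point at infinity + (4, 13) = (4, 13) (identity).
5G: tangent at (4, 13): λ = (3·4² + 2)/(2·13) ≡ 4/3. 3⁻¹ ≡ 8 (mod 23) since 3·8 = 24 ≡ 1, so λ ≡ 4·8 ≡ 9.
  x = λ² - 4 - 4 = 81 - 8 ≡ 4; y = λ·(4 - 4) - 13 ≡ 10. → (4, 10)
6G: (4, 10) + (4, 13): same x and y₁ ≡ -y₂, so the sum is the point at infinity.
7G: the point at infinity + (4, 13) = (4, 13) (identity).
8G: tangent at (4, 13): λ = (3·4² + 2)/(2·13) ≡ 4/3. 3⁻¹ ≡ 8 (mod 23) since 3·8 = 24 ≡ 1, so λ ≡ 4·8 ≡ 9.
  x = λ² - 4 - 4 = 81 - 8 ≡ 4; y = λ·(4 - 4) - 13 ≡ 10. → (4, 10)
9G: (4, 10) + (4, 13): same x and y₁ ≡ -y₂, so the sum is the point at infinity.
10G: the point at infinity + (4, 13) = (4, 13) (identity).

(4, 13)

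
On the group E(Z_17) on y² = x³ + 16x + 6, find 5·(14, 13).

(14, 4)

Write Q = (14, 13).
Double-and-add on 5 = (101)₂. Start with Q = (14, 13) for the leading 1-bit.
double: tangent at (14, 13): λ = (3·14² + 16)/(2·13) ≡ 9/9. 9⁻¹ ≡ 2 (mod 17), so λ ≡ 9·2 ≡ 1.
  x = λ² - 14 - 14 = 1 - 28 ≡ 7; y = λ·(14 - 7) - 13 ≡ 11. → (7, 11)
double: tangent at (7, 11): λ = (3·7² + 16)/(2·11) ≡ 10/5. 5⁻¹ ≡ 7 (mod 17) since 5·7 = 35 ≡ 1, so λ ≡ 10·7 ≡ 2.
  x = λ² - 7 - 7 = 4 - 14 ≡ 7; y = λ·(7 - 7) - 11 ≡ 6. → (7, 6)
add Q: (7, 6) + (14, 13). λ = (13 - 6)/(14 - 7) ≡ 7/7 mod 17. 7⁻¹ ≡ 5 (mod 17), so λ ≡ 1.
  x = λ² - 7 - 14 = 1 - 21 ≡ 14; y = λ·(7 - 14) - 6 ≡ 4. → (14, 4)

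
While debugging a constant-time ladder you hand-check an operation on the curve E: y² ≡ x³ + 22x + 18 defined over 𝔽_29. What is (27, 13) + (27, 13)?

(10, 7)

tangent at (27, 13): λ = (3·27² + 22)/(2·13) ≡ 5/26. 26⁻¹ ≡ 19 (mod 29), so λ ≡ 5·19 ≡ 8.
  x = λ² - 27 - 27 = 64 - 54 ≡ 10; y = λ·(27 - 10) - 13 ≡ 7. → (10, 7)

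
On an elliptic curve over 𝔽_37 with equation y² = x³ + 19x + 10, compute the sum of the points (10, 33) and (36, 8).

(35, 1)

(10, 33) + (36, 8). λ = (8 - 33)/(36 - 10) ≡ 12/26 mod 37. 26⁻¹ ≡ 10 (mod 37) since 26·10 = 260 ≡ 1, so λ ≡ 9.
  x = λ² - 10 - 36 = 81 - 46 ≡ 35; y = λ·(10 - 35) - 33 ≡ 1. → (35, 1)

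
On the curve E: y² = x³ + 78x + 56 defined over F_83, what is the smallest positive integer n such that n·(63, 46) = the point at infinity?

2P: tangent at (63, 46): λ = (3·63² + 78)/(2·46) ≡ 33/9. 9⁻¹ ≡ 37 (mod 83), so λ ≡ 33·37 ≡ 59.
  x = λ² - 63 - 63 = 3481 - 126 ≡ 35; y = λ·(63 - 35) - 46 ≡ 29. → (35, 29)
3P: (35, 29) + (63, 46). λ = (46 - 29)/(63 - 35) ≡ 17/28 mod 83. 28⁻¹ ≡ 3 (mod 83), so λ ≡ 51.
  x = λ² - 35 - 63 = 2601 - 98 ≡ 13; y = λ·(35 - 13) - 29 ≡ 14. → (13, 14)
4P: (13, 14) + (63, 46). λ = (46 - 14)/(63 - 13) ≡ 32/50 mod 83. 50⁻¹ ≡ 5 (mod 83), so λ ≡ 77.
  x = λ² - 13 - 63 = 5929 - 76 ≡ 43; y = λ·(13 - 43) - 14 ≡ 0. → (43, 0)
5P: (43, 0) + (63, 46). λ = (46 - 0)/(63 - 43) ≡ 46/20 mod 83. 20⁻¹ ≡ 54 (mod 83), so λ ≡ 77.
  x = λ² - 43 - 63 = 5929 - 106 ≡ 13; y = λ·(43 - 13) - 0 ≡ 69. → (13, 69)
6P: (13, 69) + (63, 46). λ = (46 - 69)/(63 - 13) ≡ 60/50 mod 83. 50⁻¹ ≡ 5 (mod 83), so λ ≡ 51.
  x = λ² - 13 - 63 = 2601 - 76 ≡ 35; y = λ·(13 - 35) - 69 ≡ 54. → (35, 54)
7P: (35, 54) + (63, 46). λ = (46 - 54)/(63 - 35) ≡ 75/28 mod 83. 28⁻¹ ≡ 3 (mod 83) since 28·3 = 84 ≡ 1, so λ ≡ 59.
  x = λ² - 35 - 63 = 3481 - 98 ≡ 63; y = λ·(35 - 63) - 54 ≡ 37. → (63, 37)
8P: (63, 37) + (63, 46): same x and y₁ ≡ -y₂, so the sum is the point at infinity.
8P = the point at infinity, so the order is 8.

8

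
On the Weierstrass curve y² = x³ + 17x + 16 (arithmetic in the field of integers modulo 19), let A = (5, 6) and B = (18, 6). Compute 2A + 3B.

First 2A:
Repeated addition: build up to 2A.
2A: tangent at (5, 6): λ = (3·5² + 17)/(2·6) ≡ 16/12. 12⁻¹ ≡ 8 (mod 19) since 12·8 = 96 ≡ 1, so λ ≡ 16·8 ≡ 14.
  x = λ² - 5 - 5 = 196 - 10 ≡ 15; y = λ·(5 - 15) - 6 ≡ 6. → (15, 6)
2A = (15, 6).
Next 3B:
Repeated addition: build up to 3B.
2B: tangent at (18, 6): λ = (3·18² + 17)/(2·6) ≡ 1/12. 12⁻¹ ≡ 8 (mod 19), so λ ≡ 1·8 ≡ 8.
  x = λ² - 18 - 18 = 64 - 36 ≡ 9; y = λ·(18 - 9) - 6 ≡ 9. → (9, 9)
3B: (9, 9) + (18, 6). λ = (6 - 9)/(18 - 9) ≡ 16/9 mod 19. 9⁻¹ ≡ 17 (mod 19), so λ ≡ 6.
  x = λ² - 9 - 18 = 36 - 27 ≡ 9; y = λ·(9 - 9) - 9 ≡ 10. → (9, 10)
3B = (9, 10).
Finally 2A + 3B:
(15, 6) + (9, 10). λ = (10 - 6)/(9 - 15) ≡ 4/13 mod 19. 13⁻¹ ≡ 3 (mod 19), so λ ≡ 12.
  x = λ² - 15 - 9 = 144 - 24 ≡ 6; y = λ·(15 - 6) - 6 ≡ 7. → (6, 7)

(6, 7)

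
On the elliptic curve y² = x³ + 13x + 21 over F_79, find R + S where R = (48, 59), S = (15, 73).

(37, 68)

(48, 59) + (15, 73). λ = (73 - 59)/(15 - 48) ≡ 14/46 mod 79. 46⁻¹ ≡ 67 (mod 79) since 46·67 = 3082 ≡ 1, so λ ≡ 69.
  x = λ² - 48 - 15 = 4761 - 63 ≡ 37; y = λ·(48 - 37) - 59 ≡ 68. → (37, 68)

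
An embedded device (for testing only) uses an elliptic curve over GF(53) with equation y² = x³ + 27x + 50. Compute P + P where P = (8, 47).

(9, 11)

tangent at (8, 47): λ = (3·8² + 27)/(2·47) ≡ 7/41. 41⁻¹ ≡ 22 (mod 53), so λ ≡ 7·22 ≡ 48.
  x = λ² - 8 - 8 = 2304 - 16 ≡ 9; y = λ·(8 - 9) - 47 ≡ 11. → (9, 11)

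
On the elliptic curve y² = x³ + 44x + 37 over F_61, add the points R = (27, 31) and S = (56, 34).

(43, 1)

(27, 31) + (56, 34). λ = (34 - 31)/(56 - 27) ≡ 3/29 mod 61. 29⁻¹ ≡ 40 (mod 61) since 29·40 = 1160 ≡ 1, so λ ≡ 59.
  x = λ² - 27 - 56 = 3481 - 83 ≡ 43; y = λ·(27 - 43) - 31 ≡ 1. → (43, 1)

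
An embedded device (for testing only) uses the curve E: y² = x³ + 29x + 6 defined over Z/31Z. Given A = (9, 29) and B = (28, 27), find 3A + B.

First 3A:
Repeated addition: build up to 3A.
2A: tangent at (9, 29): λ = (3·9² + 29)/(2·29) ≡ 24/27. 27⁻¹ ≡ 23 (mod 31), so λ ≡ 24·23 ≡ 25.
  x = λ² - 9 - 9 = 625 - 18 ≡ 18; y = λ·(9 - 18) - 29 ≡ 25. → (18, 25)
3A: (18, 25) + (9, 29). λ = (29 - 25)/(9 - 18) ≡ 4/22 mod 31. 22⁻¹ ≡ 24 (mod 31) since 22·24 = 528 ≡ 1, so λ ≡ 3.
  x = λ² - 18 - 9 = 9 - 27 ≡ 13; y = λ·(18 - 13) - 25 ≡ 21. → (13, 21)
3A = (13, 21).
Finally 3A + B:
(13, 21) + (28, 27). λ = (27 - 21)/(28 - 13) ≡ 6/15 mod 31. 15⁻¹ ≡ 29 (mod 31), so λ ≡ 19.
  x = λ² - 13 - 28 = 361 - 41 ≡ 10; y = λ·(13 - 10) - 21 ≡ 5. → (10, 5)

(10, 5)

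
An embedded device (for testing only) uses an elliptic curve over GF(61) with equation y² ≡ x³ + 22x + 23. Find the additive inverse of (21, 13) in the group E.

-(21, 13) = (21, -13 mod 61) = (21, 48).

(21, 48)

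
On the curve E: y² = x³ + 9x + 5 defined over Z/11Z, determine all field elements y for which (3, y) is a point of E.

x³ + 9x + 5 = 59 ≡ 4 (mod 11).
Square roots of 4 mod 11: 2 and 9 (since 2² = 4 ≡ 4).

2, 9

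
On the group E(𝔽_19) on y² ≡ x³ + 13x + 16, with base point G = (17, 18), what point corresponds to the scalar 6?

Double-and-add on 6 = (110)₂. Start with G = (17, 18) for the leading 1-bit.
double: tangent at (17, 18): λ = (3·17² + 13)/(2·18) ≡ 6/17. 17⁻¹ ≡ 9 (mod 19), so λ ≡ 6·9 ≡ 16.
  x = λ² - 17 - 17 = 256 - 34 ≡ 13; y = λ·(17 - 13) - 18 ≡ 8. → (13, 8)
add G: (13, 8) + (17, 18). λ = (18 - 8)/(17 - 13) ≡ 10/4 mod 19. 4⁻¹ ≡ 5 (mod 19) since 4·5 = 20 ≡ 1, so λ ≡ 12.
  x = λ² - 13 - 17 = 144 - 30 ≡ 0; y = λ·(13 - 0) - 8 ≡ 15. → (0, 15)
double: tangent at (0, 15): λ = (3·0² + 13)/(2·15) ≡ 13/11. 11⁻¹ ≡ 7 (mod 19), so λ ≡ 13·7 ≡ 15.
  x = λ² - 0 - 0 = 225 - 0 ≡ 16; y = λ·(0 - 16) - 15 ≡ 11. → (16, 11)

(16, 11)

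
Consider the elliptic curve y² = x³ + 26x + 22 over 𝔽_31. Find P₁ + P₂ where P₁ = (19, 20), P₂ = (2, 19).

(7, 19)

(19, 20) + (2, 19). λ = (19 - 20)/(2 - 19) ≡ 30/14 mod 31. 14⁻¹ ≡ 20 (mod 31), so λ ≡ 11.
  x = λ² - 19 - 2 = 121 - 21 ≡ 7; y = λ·(19 - 7) - 20 ≡ 19. → (7, 19)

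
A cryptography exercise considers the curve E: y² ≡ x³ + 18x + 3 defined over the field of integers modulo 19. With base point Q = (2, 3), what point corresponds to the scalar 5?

Repeated addition: build up to 5Q.
2Q: tangent at (2, 3): λ = (3·2² + 18)/(2·3) ≡ 11/6. 6⁻¹ ≡ 16 (mod 19), so λ ≡ 11·16 ≡ 5.
  x = λ² - 2 - 2 = 25 - 4 ≡ 2; y = λ·(2 - 2) - 3 ≡ 16. → (2, 16)
3Q: (2, 16) + (2, 3): same x and y₁ ≡ -y₂, so the sum is ∞.
4Q: ∞ + (2, 3) = (2, 3) (identity).
5Q: tangent at (2, 3): λ = (3·2² + 18)/(2·3) ≡ 11/6. 6⁻¹ ≡ 16 (mod 19), so λ ≡ 11·16 ≡ 5.
  x = λ² - 2 - 2 = 25 - 4 ≡ 2; y = λ·(2 - 2) - 3 ≡ 16. → (2, 16)

(2, 16)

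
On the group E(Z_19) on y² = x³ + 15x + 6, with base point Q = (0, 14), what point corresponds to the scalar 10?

(13, 2)

Double-and-add on 10 = (1010)₂. Start with Q = (0, 14) for the leading 1-bit.
double: tangent at (0, 14): λ = (3·0² + 15)/(2·14) ≡ 15/9. 9⁻¹ ≡ 17 (mod 19), so λ ≡ 15·17 ≡ 8.
  x = λ² - 0 - 0 = 64 - 0 ≡ 7; y = λ·(0 - 7) - 14 ≡ 6. → (7, 6)
double: tangent at (7, 6): λ = (3·7² + 15)/(2·6) ≡ 10/12. 12⁻¹ ≡ 8 (mod 19) since 12·8 = 96 ≡ 1, so λ ≡ 10·8 ≡ 4.
  x = λ² - 7 - 7 = 16 - 14 ≡ 2; y = λ·(7 - 2) - 6 ≡ 14. → (2, 14)
add Q: (2, 14) + (0, 14). λ = (14 - 14)/(0 - 2) ≡ 0/17 mod 19. 17⁻¹ ≡ 9 (mod 19), so λ ≡ 0.
  x = λ² - 2 - 0 = 0 - 2 ≡ 17; y = λ·(2 - 17) - 14 ≡ 5. → (17, 5)
double: tangent at (17, 5): λ = (3·17² + 15)/(2·5) ≡ 8/10. 10⁻¹ ≡ 2 (mod 19), so λ ≡ 8·2 ≡ 16.
  x = λ² - 17 - 17 = 256 - 34 ≡ 13; y = λ·(17 - 13) - 5 ≡ 2. → (13, 2)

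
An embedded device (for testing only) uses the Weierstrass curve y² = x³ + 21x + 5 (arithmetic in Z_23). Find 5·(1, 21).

(19, 15)

Write P = (1, 21).
Double-and-add on 5 = (101)₂. Start with P = (1, 21) for the leading 1-bit.
double: tangent at (1, 21): λ = (3·1² + 21)/(2·21) ≡ 1/19. 19⁻¹ ≡ 17 (mod 23), so λ ≡ 1·17 ≡ 17.
  x = λ² - 1 - 1 = 289 - 2 ≡ 11; y = λ·(1 - 11) - 21 ≡ 16. → (11, 16)
double: tangent at (11, 16): λ = (3·11² + 21)/(2·16) ≡ 16/9. 9⁻¹ ≡ 18 (mod 23) since 9·18 = 162 ≡ 1, so λ ≡ 16·18 ≡ 12.
  x = λ² - 11 - 11 = 144 - 22 ≡ 7; y = λ·(11 - 7) - 16 ≡ 9. → (7, 9)
add P: (7, 9) + (1, 21). λ = (21 - 9)/(1 - 7) ≡ 12/17 mod 23. 17⁻¹ ≡ 19 (mod 23) since 17·19 = 323 ≡ 1, so λ ≡ 21.
  x = λ² - 7 - 1 = 441 - 8 ≡ 19; y = λ·(7 - 19) - 9 ≡ 15. → (19, 15)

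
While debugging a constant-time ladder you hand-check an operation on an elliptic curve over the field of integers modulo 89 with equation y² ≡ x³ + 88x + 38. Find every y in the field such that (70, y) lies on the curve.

none

x³ + 88x + 38 = 349198 ≡ 51 (mod 89).
51 is a non-residue mod 89; no y exists.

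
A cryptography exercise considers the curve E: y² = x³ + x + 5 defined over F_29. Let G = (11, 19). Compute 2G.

(3, 21)

tangent at (11, 19): λ = (3·11² + 1)/(2·19) ≡ 16/9. 9⁻¹ ≡ 13 (mod 29) since 9·13 = 117 ≡ 1, so λ ≡ 16·13 ≡ 5.
  x = λ² - 11 - 11 = 25 - 22 ≡ 3; y = λ·(11 - 3) - 19 ≡ 21. → (3, 21)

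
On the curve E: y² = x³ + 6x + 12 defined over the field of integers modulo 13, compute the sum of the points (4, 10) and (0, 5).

(4, 10) + (0, 5). λ = (5 - 10)/(0 - 4) ≡ 8/9 mod 13. 9⁻¹ ≡ 3 (mod 13) since 9·3 = 27 ≡ 1, so λ ≡ 11.
  x = λ² - 4 - 0 = 121 - 4 ≡ 0; y = λ·(4 - 0) - 10 ≡ 8. → (0, 8)

(0, 8)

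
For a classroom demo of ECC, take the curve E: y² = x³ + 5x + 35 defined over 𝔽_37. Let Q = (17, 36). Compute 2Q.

(30, 8)

tangent at (17, 36): λ = (3·17² + 5)/(2·36) ≡ 21/35. 35⁻¹ ≡ 18 (mod 37) since 35·18 = 630 ≡ 1, so λ ≡ 21·18 ≡ 8.
  x = λ² - 17 - 17 = 64 - 34 ≡ 30; y = λ·(17 - 30) - 36 ≡ 8. → (30, 8)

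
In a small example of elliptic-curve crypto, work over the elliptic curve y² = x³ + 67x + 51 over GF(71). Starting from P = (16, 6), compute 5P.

Repeated addition: build up to 5P.
2P: tangent at (16, 6): λ = (3·16² + 67)/(2·6) ≡ 54/12. 12⁻¹ ≡ 6 (mod 71), so λ ≡ 54·6 ≡ 40.
  x = λ² - 16 - 16 = 1600 - 32 ≡ 6; y = λ·(16 - 6) - 6 ≡ 39. → (6, 39)
3P: (6, 39) + (16, 6). λ = (6 - 39)/(16 - 6) ≡ 38/10 mod 71. 10⁻¹ ≡ 64 (mod 71), so λ ≡ 18.
  x = λ² - 6 - 16 = 324 - 22 ≡ 18; y = λ·(6 - 18) - 39 ≡ 29. → (18, 29)
4P: (18, 29) + (16, 6). λ = (6 - 29)/(16 - 18) ≡ 48/69 mod 71. 69⁻¹ ≡ 35 (mod 71), so λ ≡ 47.
  x = λ² - 18 - 16 = 2209 - 34 ≡ 45; y = λ·(18 - 45) - 29 ≡ 51. → (45, 51)
5P: (45, 51) + (16, 6). λ = (6 - 51)/(16 - 45) ≡ 26/42 mod 71. 42⁻¹ ≡ 22 (mod 71), so λ ≡ 4.
  x = λ² - 45 - 16 = 16 - 61 ≡ 26; y = λ·(45 - 26) - 51 ≡ 25. → (26, 25)

(26, 25)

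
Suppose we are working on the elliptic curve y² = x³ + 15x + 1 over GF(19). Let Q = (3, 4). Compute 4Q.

(8, 14)

Double-and-add on 4 = (100)₂. Start with Q = (3, 4) for the leading 1-bit.
double: tangent at (3, 4): λ = (3·3² + 15)/(2·4) ≡ 4/8. 8⁻¹ ≡ 12 (mod 19), so λ ≡ 4·12 ≡ 10.
  x = λ² - 3 - 3 = 100 - 6 ≡ 18; y = λ·(3 - 18) - 4 ≡ 17. → (18, 17)
double: tangent at (18, 17): λ = (3·18² + 15)/(2·17) ≡ 18/15. 15⁻¹ ≡ 14 (mod 19) since 15·14 = 210 ≡ 1, so λ ≡ 18·14 ≡ 5.
  x = λ² - 18 - 18 = 25 - 36 ≡ 8; y = λ·(18 - 8) - 17 ≡ 14. → (8, 14)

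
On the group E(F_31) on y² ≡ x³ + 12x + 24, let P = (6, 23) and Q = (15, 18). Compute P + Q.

(26, 26)

(6, 23) + (15, 18). λ = (18 - 23)/(15 - 6) ≡ 26/9 mod 31. 9⁻¹ ≡ 7 (mod 31), so λ ≡ 27.
  x = λ² - 6 - 15 = 729 - 21 ≡ 26; y = λ·(6 - 26) - 23 ≡ 26. → (26, 26)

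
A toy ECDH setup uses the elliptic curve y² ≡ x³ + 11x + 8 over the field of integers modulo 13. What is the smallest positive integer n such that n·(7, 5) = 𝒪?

2P: tangent at (7, 5): λ = (3·7² + 11)/(2·5) ≡ 2/10. 10⁻¹ ≡ 4 (mod 13), so λ ≡ 2·4 ≡ 8.
  x = λ² - 7 - 7 = 64 - 14 ≡ 11; y = λ·(7 - 11) - 5 ≡ 2. → (11, 2)
3P: (11, 2) + (7, 5). λ = (5 - 2)/(7 - 11) ≡ 3/9 mod 13. 9⁻¹ ≡ 3 (mod 13) since 9·3 = 27 ≡ 1, so λ ≡ 9.
  x = λ² - 11 - 7 = 81 - 18 ≡ 11; y = λ·(11 - 11) - 2 ≡ 11. → (11, 11)
4P: (11, 11) + (7, 5). λ = (5 - 11)/(7 - 11) ≡ 7/9 mod 13. 9⁻¹ ≡ 3 (mod 13), so λ ≡ 8.
  x = λ² - 11 - 7 = 64 - 18 ≡ 7; y = λ·(11 - 7) - 11 ≡ 8. → (7, 8)
5P: (7, 8) + (7, 5): same x and y₁ ≡ -y₂, so the sum is 𝒪.
5P = 𝒪, so the order is 5.

5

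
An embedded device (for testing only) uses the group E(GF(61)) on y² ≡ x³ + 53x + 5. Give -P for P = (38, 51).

-(38, 51) = (38, -51 mod 61) = (38, 10).

(38, 10)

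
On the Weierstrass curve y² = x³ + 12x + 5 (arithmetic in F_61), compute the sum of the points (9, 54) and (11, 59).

(32, 41)

(9, 54) + (11, 59). λ = (59 - 54)/(11 - 9) ≡ 5/2 mod 61. 2⁻¹ ≡ 31 (mod 61) since 2·31 = 62 ≡ 1, so λ ≡ 33.
  x = λ² - 9 - 11 = 1089 - 20 ≡ 32; y = λ·(9 - 32) - 54 ≡ 41. → (32, 41)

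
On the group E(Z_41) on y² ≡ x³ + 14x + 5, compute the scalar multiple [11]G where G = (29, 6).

(40, 20)

Double-and-add on 11 = (1011)₂. Start with G = (29, 6) for the leading 1-bit.
double: tangent at (29, 6): λ = (3·29² + 14)/(2·6) ≡ 36/12. 12⁻¹ ≡ 24 (mod 41), so λ ≡ 36·24 ≡ 3.
  x = λ² - 29 - 29 = 9 - 58 ≡ 33; y = λ·(29 - 33) - 6 ≡ 23. → (33, 23)
double: tangent at (33, 23): λ = (3·33² + 14)/(2·23) ≡ 1/5. 5⁻¹ ≡ 33 (mod 41), so λ ≡ 1·33 ≡ 33.
  x = λ² - 33 - 33 = 1089 - 66 ≡ 39; y = λ·(33 - 39) - 23 ≡ 25. → (39, 25)
add G: (39, 25) + (29, 6). λ = (6 - 25)/(29 - 39) ≡ 22/31 mod 41. 31⁻¹ ≡ 4 (mod 41) since 31·4 = 124 ≡ 1, so λ ≡ 6.
  x = λ² - 39 - 29 = 36 - 68 ≡ 9; y = λ·(39 - 9) - 25 ≡ 32. → (9, 32)
double: tangent at (9, 32): λ = (3·9² + 14)/(2·32) ≡ 11/23. 23⁻¹ ≡ 25 (mod 41) since 23·25 = 575 ≡ 1, so λ ≡ 11·25 ≡ 29.
  x = λ² - 9 - 9 = 841 - 18 ≡ 3; y = λ·(9 - 3) - 32 ≡ 19. → (3, 19)
add G: (3, 19) + (29, 6). λ = (6 - 19)/(29 - 3) ≡ 28/26 mod 41. 26⁻¹ ≡ 30 (mod 41), so λ ≡ 20.
  x = λ² - 3 - 29 = 400 - 32 ≡ 40; y = λ·(3 - 40) - 19 ≡ 20. → (40, 20)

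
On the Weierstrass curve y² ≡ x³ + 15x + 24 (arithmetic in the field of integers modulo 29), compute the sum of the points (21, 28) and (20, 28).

(17, 1)

(21, 28) + (20, 28). λ = (28 - 28)/(20 - 21) ≡ 0/28 mod 29. 28⁻¹ ≡ 28 (mod 29), so λ ≡ 0.
  x = λ² - 21 - 20 = 0 - 41 ≡ 17; y = λ·(21 - 17) - 28 ≡ 1. → (17, 1)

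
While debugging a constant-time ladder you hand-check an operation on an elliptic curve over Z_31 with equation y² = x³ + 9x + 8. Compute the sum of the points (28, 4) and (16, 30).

(28, 4) + (16, 30). λ = (30 - 4)/(16 - 28) ≡ 26/19 mod 31. 19⁻¹ ≡ 18 (mod 31), so λ ≡ 3.
  x = λ² - 28 - 16 = 9 - 44 ≡ 27; y = λ·(28 - 27) - 4 ≡ 30. → (27, 30)

(27, 30)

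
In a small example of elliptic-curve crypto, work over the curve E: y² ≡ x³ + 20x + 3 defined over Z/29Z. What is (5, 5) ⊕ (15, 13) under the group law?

(5, 5) + (15, 13). λ = (13 - 5)/(15 - 5) ≡ 8/10 mod 29. 10⁻¹ ≡ 3 (mod 29) since 10·3 = 30 ≡ 1, so λ ≡ 24.
  x = λ² - 5 - 15 = 576 - 20 ≡ 5; y = λ·(5 - 5) - 5 ≡ 24. → (5, 24)

(5, 24)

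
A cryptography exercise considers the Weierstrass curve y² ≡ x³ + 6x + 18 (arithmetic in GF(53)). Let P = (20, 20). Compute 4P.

(14, 14)

Repeated addition: build up to 4P.
2P: tangent at (20, 20): λ = (3·20² + 6)/(2·20) ≡ 40/40. 40⁻¹ ≡ 4 (mod 53), so λ ≡ 40·4 ≡ 1.
  x = λ² - 20 - 20 = 1 - 40 ≡ 14; y = λ·(20 - 14) - 20 ≡ 39. → (14, 39)
3P: (14, 39) + (20, 20). λ = (20 - 39)/(20 - 14) ≡ 34/6 mod 53. 6⁻¹ ≡ 9 (mod 53), so λ ≡ 41.
  x = λ² - 14 - 20 = 1681 - 34 ≡ 4; y = λ·(14 - 4) - 39 ≡ 0. → (4, 0)
4P: (4, 0) + (20, 20). λ = (20 - 0)/(20 - 4) ≡ 20/16 mod 53. 16⁻¹ ≡ 10 (mod 53), so λ ≡ 41.
  x = λ² - 4 - 20 = 1681 - 24 ≡ 14; y = λ·(4 - 14) - 0 ≡ 14. → (14, 14)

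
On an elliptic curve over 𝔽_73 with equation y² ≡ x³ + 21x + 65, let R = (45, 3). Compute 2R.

(19, 60)

tangent at (45, 3): λ = (3·45² + 21)/(2·3) ≡ 37/6. 6⁻¹ ≡ 61 (mod 73), so λ ≡ 37·61 ≡ 67.
  x = λ² - 45 - 45 = 4489 - 90 ≡ 19; y = λ·(45 - 19) - 3 ≡ 60. → (19, 60)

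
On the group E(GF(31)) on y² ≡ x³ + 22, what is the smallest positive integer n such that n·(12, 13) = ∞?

2P: tangent at (12, 13): λ = (3·12² + 0)/(2·13) ≡ 29/26. 26⁻¹ ≡ 6 (mod 31) since 26·6 = 156 ≡ 1, so λ ≡ 29·6 ≡ 19.
  x = λ² - 12 - 12 = 361 - 24 ≡ 27; y = λ·(12 - 27) - 13 ≡ 12. → (27, 12)
3P: (27, 12) + (12, 13). λ = (13 - 12)/(12 - 27) ≡ 1/16 mod 31. 16⁻¹ ≡ 2 (mod 31) since 16·2 = 32 ≡ 1, so λ ≡ 2.
  x = λ² - 27 - 12 = 4 - 39 ≡ 27; y = λ·(27 - 27) - 12 ≡ 19. → (27, 19)
4P: (27, 19) + (12, 13). λ = (13 - 19)/(12 - 27) ≡ 25/16 mod 31. 16⁻¹ ≡ 2 (mod 31), so λ ≡ 19.
  x = λ² - 27 - 12 = 361 - 39 ≡ 12; y = λ·(27 - 12) - 19 ≡ 18. → (12, 18)
5P: (12, 18) + (12, 13): same x and y₁ ≡ -y₂, so the sum is ∞.
5P = ∞, so the order is 5.

5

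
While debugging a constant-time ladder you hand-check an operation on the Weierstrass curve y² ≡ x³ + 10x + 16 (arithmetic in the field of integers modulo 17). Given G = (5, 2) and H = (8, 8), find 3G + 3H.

(0, 4)

First 3G:
Repeated addition: build up to 3G.
2G: tangent at (5, 2): λ = (3·5² + 10)/(2·2) ≡ 0/4. 4⁻¹ ≡ 13 (mod 17), so λ ≡ 0·13 ≡ 0.
  x = λ² - 5 - 5 = 0 - 10 ≡ 7; y = λ·(5 - 7) - 2 ≡ 15. → (7, 15)
3G: (7, 15) + (5, 2). λ = (2 - 15)/(5 - 7) ≡ 4/15 mod 17. 15⁻¹ ≡ 8 (mod 17), so λ ≡ 15.
  x = λ² - 7 - 5 = 225 - 12 ≡ 9; y = λ·(7 - 9) - 15 ≡ 6. → (9, 6)
3G = (9, 6).
Next 3H:
Repeated addition: build up to 3H.
2H: tangent at (8, 8): λ = (3·8² + 10)/(2·8) ≡ 15/16. 16⁻¹ ≡ 16 (mod 17), so λ ≡ 15·16 ≡ 2.
  x = λ² - 8 - 8 = 4 - 16 ≡ 5; y = λ·(8 - 5) - 8 ≡ 15. → (5, 15)
3H: (5, 15) + (8, 8). λ = (8 - 15)/(8 - 5) ≡ 10/3 mod 17. 3⁻¹ ≡ 6 (mod 17), so λ ≡ 9.
  x = λ² - 5 - 8 = 81 - 13 ≡ 0; y = λ·(5 - 0) - 15 ≡ 13. → (0, 13)
3H = (0, 13).
Finally 3G + 3H:
(9, 6) + (0, 13). λ = (13 - 6)/(0 - 9) ≡ 7/8 mod 17. 8⁻¹ ≡ 15 (mod 17), so λ ≡ 3.
  x = λ² - 9 - 0 = 9 - 9 ≡ 0; y = λ·(9 - 0) - 6 ≡ 4. → (0, 4)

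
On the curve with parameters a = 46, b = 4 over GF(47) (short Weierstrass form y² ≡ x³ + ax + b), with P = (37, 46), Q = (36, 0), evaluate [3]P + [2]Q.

First 3P:
Repeated addition: build up to 3P.
2P: tangent at (37, 46): λ = (3·37² + 46)/(2·46) ≡ 17/45. 45⁻¹ ≡ 23 (mod 47), so λ ≡ 17·23 ≡ 15.
  x = λ² - 37 - 37 = 225 - 74 ≡ 10; y = λ·(37 - 10) - 46 ≡ 30. → (10, 30)
3P: (10, 30) + (37, 46). λ = (46 - 30)/(37 - 10) ≡ 16/27 mod 47. 27⁻¹ ≡ 7 (mod 47) since 27·7 = 189 ≡ 1, so λ ≡ 18.
  x = λ² - 10 - 37 = 324 - 47 ≡ 42; y = λ·(10 - 42) - 30 ≡ 5. → (42, 5)
3P = (42, 5).
Next 2Q:
Repeated addition: build up to 2Q.
2Q: (36, 0) + (36, 0): same x and y₁ ≡ -y₂, so the sum is 𝒪.
2Q = 𝒪.
Finally 3P + 2Q:
(42, 5) + 𝒪 = (42, 5) (identity).

(42, 5)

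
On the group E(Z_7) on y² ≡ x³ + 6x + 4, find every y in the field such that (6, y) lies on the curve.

x³ + 6x + 4 = 256 ≡ 4 (mod 7).
Square roots of 4 mod 7: 2 and 5 (since 2² = 4 ≡ 4).

2, 5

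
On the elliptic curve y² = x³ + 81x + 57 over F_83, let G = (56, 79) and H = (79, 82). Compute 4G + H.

First 4G:
Double-and-add on 4 = (100)₂. Start with G = (56, 79) for the leading 1-bit.
double: tangent at (56, 79): λ = (3·56² + 81)/(2·79) ≡ 27/75. 75⁻¹ ≡ 31 (mod 83), so λ ≡ 27·31 ≡ 7.
  x = λ² - 56 - 56 = 49 - 112 ≡ 20; y = λ·(56 - 20) - 79 ≡ 7. → (20, 7)
double: tangent at (20, 7): λ = (3·20² + 81)/(2·7) ≡ 36/14. 14⁻¹ ≡ 6 (mod 83), so λ ≡ 36·6 ≡ 50.
  x = λ² - 20 - 20 = 2500 - 40 ≡ 53; y = λ·(20 - 53) - 7 ≡ 3. → (53, 3)
4G = (53, 3).
Finally 4G + H:
(53, 3) + (79, 82). λ = (82 - 3)/(79 - 53) ≡ 79/26 mod 83. 26⁻¹ ≡ 16 (mod 83), so λ ≡ 19.
  x = λ² - 53 - 79 = 361 - 132 ≡ 63; y = λ·(53 - 63) - 3 ≡ 56. → (63, 56)

(63, 56)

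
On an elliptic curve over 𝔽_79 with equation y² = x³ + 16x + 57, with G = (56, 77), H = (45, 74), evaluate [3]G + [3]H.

(72, 32)

First 3G:
Repeated addition: build up to 3G.
2G: tangent at (56, 77): λ = (3·56² + 16)/(2·77) ≡ 23/75. 75⁻¹ ≡ 59 (mod 79) since 75·59 = 4425 ≡ 1, so λ ≡ 23·59 ≡ 14.
  x = λ² - 56 - 56 = 196 - 112 ≡ 5; y = λ·(56 - 5) - 77 ≡ 5. → (5, 5)
3G: (5, 5) + (56, 77). λ = (77 - 5)/(56 - 5) ≡ 72/51 mod 79. 51⁻¹ ≡ 31 (mod 79), so λ ≡ 20.
  x = λ² - 5 - 56 = 400 - 61 ≡ 23; y = λ·(5 - 23) - 5 ≡ 30. → (23, 30)
3G = (23, 30).
Next 3H:
Repeated addition: build up to 3H.
2H: tangent at (45, 74): λ = (3·45² + 16)/(2·74) ≡ 8/69. 69⁻¹ ≡ 71 (mod 79), so λ ≡ 8·71 ≡ 15.
  x = λ² - 45 - 45 = 225 - 90 ≡ 56; y = λ·(45 - 56) - 74 ≡ 77. → (56, 77)
3H: (56, 77) + (45, 74). λ = (74 - 77)/(45 - 56) ≡ 76/68 mod 79. 68⁻¹ ≡ 43 (mod 79), so λ ≡ 29.
  x = λ² - 56 - 45 = 841 - 101 ≡ 29; y = λ·(56 - 29) - 77 ≡ 74. → (29, 74)
3H = (29, 74).
Finally 3G + 3H:
(23, 30) + (29, 74). λ = (74 - 30)/(29 - 23) ≡ 44/6 mod 79. 6⁻¹ ≡ 66 (mod 79), so λ ≡ 60.
  x = λ² - 23 - 29 = 3600 - 52 ≡ 72; y = λ·(23 - 72) - 30 ≡ 32. → (72, 32)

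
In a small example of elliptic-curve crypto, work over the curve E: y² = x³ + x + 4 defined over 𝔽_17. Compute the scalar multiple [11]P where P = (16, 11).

(5, 7)

Repeated addition: build up to 11P.
2P: tangent at (16, 11): λ = (3·16² + 1)/(2·11) ≡ 4/5. 5⁻¹ ≡ 7 (mod 17), so λ ≡ 4·7 ≡ 11.
  x = λ² - 16 - 16 = 121 - 32 ≡ 4; y = λ·(16 - 4) - 11 ≡ 2. → (4, 2)
3P: (4, 2) + (16, 11). λ = (11 - 2)/(16 - 4) ≡ 9/12 mod 17. 12⁻¹ ≡ 10 (mod 17) since 12·10 = 120 ≡ 1, so λ ≡ 5.
  x = λ² - 4 - 16 = 25 - 20 ≡ 5; y = λ·(4 - 5) - 2 ≡ 10. → (5, 10)
4P: (5, 10) + (16, 11). λ = (11 - 10)/(16 - 5) ≡ 1/11 mod 17. 11⁻¹ ≡ 14 (mod 17), so λ ≡ 14.
  x = λ² - 5 - 16 = 196 - 21 ≡ 5; y = λ·(5 - 5) - 10 ≡ 7. → (5, 7)
5P: (5, 7) + (16, 11). λ = (11 - 7)/(16 - 5) ≡ 4/11 mod 17. 11⁻¹ ≡ 14 (mod 17), so λ ≡ 5.
  x = λ² - 5 - 16 = 25 - 21 ≡ 4; y = λ·(5 - 4) - 7 ≡ 15. → (4, 15)
6P: (4, 15) + (16, 11). λ = (11 - 15)/(16 - 4) ≡ 13/12 mod 17. 12⁻¹ ≡ 10 (mod 17) since 12·10 = 120 ≡ 1, so λ ≡ 11.
  x = λ² - 4 - 16 = 121 - 20 ≡ 16; y = λ·(4 - 16) - 15 ≡ 6. → (16, 6)
7P: (16, 6) + (16, 11): same x and y₁ ≡ -y₂, so the sum is ∞.
8P: ∞ + (16, 11) = (16, 11) (identity).
9P: tangent at (16, 11): λ = (3·16² + 1)/(2·11) ≡ 4/5. 5⁻¹ ≡ 7 (mod 17) since 5·7 = 35 ≡ 1, so λ ≡ 4·7 ≡ 11.
  x = λ² - 16 - 16 = 121 - 32 ≡ 4; y = λ·(16 - 4) - 11 ≡ 2. → (4, 2)
10P: (4, 2) + (16, 11). λ = (11 - 2)/(16 - 4) ≡ 9/12 mod 17. 12⁻¹ ≡ 10 (mod 17), so λ ≡ 5.
  x = λ² - 4 - 16 = 25 - 20 ≡ 5; y = λ·(4 - 5) - 2 ≡ 10. → (5, 10)
11P: (5, 10) + (16, 11). λ = (11 - 10)/(16 - 5) ≡ 1/11 mod 17. 11⁻¹ ≡ 14 (mod 17), so λ ≡ 14.
  x = λ² - 5 - 16 = 196 - 21 ≡ 5; y = λ·(5 - 5) - 10 ≡ 7. → (5, 7)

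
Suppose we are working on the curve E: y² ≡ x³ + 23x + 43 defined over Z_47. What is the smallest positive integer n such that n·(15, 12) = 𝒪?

5

2P: tangent at (15, 12): λ = (3·15² + 23)/(2·12) ≡ 40/24. 24⁻¹ ≡ 2 (mod 47), so λ ≡ 40·2 ≡ 33.
  x = λ² - 15 - 15 = 1089 - 30 ≡ 25; y = λ·(15 - 25) - 12 ≡ 34. → (25, 34)
3P: (25, 34) + (15, 12). λ = (12 - 34)/(15 - 25) ≡ 25/37 mod 47. 37⁻¹ ≡ 14 (mod 47) since 37·14 = 518 ≡ 1, so λ ≡ 21.
  x = λ² - 25 - 15 = 441 - 40 ≡ 25; y = λ·(25 - 25) - 34 ≡ 13. → (25, 13)
4P: (25, 13) + (15, 12). λ = (12 - 13)/(15 - 25) ≡ 46/37 mod 47. 37⁻¹ ≡ 14 (mod 47), so λ ≡ 33.
  x = λ² - 25 - 15 = 1089 - 40 ≡ 15; y = λ·(25 - 15) - 13 ≡ 35. → (15, 35)
5P: (15, 35) + (15, 12): same x and y₁ ≡ -y₂, so the sum is 𝒪.
5P = 𝒪, so the order is 5.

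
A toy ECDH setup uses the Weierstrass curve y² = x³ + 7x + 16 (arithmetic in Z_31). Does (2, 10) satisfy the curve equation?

y² = 10² ≡ 7; x³ + 7x + 16 = 38 ≡ 7 (mod 31). 7 = 7.

yes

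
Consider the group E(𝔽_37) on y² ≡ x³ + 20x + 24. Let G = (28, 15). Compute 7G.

Double-and-add on 7 = (111)₂. Start with G = (28, 15) for the leading 1-bit.
double: tangent at (28, 15): λ = (3·28² + 20)/(2·15) ≡ 4/30. 30⁻¹ ≡ 21 (mod 37), so λ ≡ 4·21 ≡ 10.
  x = λ² - 28 - 28 = 100 - 56 ≡ 7; y = λ·(28 - 7) - 15 ≡ 10. → (7, 10)
add G: (7, 10) + (28, 15). λ = (15 - 10)/(28 - 7) ≡ 5/21 mod 37. 21⁻¹ ≡ 30 (mod 37), so λ ≡ 2.
  x = λ² - 7 - 28 = 4 - 35 ≡ 6; y = λ·(7 - 6) - 10 ≡ 29. → (6, 29)
double: tangent at (6, 29): λ = (3·6² + 20)/(2·29) ≡ 17/21. 21⁻¹ ≡ 30 (mod 37), so λ ≡ 17·30 ≡ 29.
  x = λ² - 6 - 6 = 841 - 12 ≡ 15; y = λ·(6 - 15) - 29 ≡ 6. → (15, 6)
add G: (15, 6) + (28, 15). λ = (15 - 6)/(28 - 15) ≡ 9/13 mod 37. 13⁻¹ ≡ 20 (mod 37) since 13·20 = 260 ≡ 1, so λ ≡ 32.
  x = λ² - 15 - 28 = 1024 - 43 ≡ 19; y = λ·(15 - 19) - 6 ≡ 14. → (19, 14)

(19, 14)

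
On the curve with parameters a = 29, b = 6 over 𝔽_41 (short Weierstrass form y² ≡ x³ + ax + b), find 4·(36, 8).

(37, 20)

Write P = (36, 8).
Double-and-add on 4 = (100)₂. Start with P = (36, 8) for the leading 1-bit.
double: tangent at (36, 8): λ = (3·36² + 29)/(2·8) ≡ 22/16. 16⁻¹ ≡ 18 (mod 41) since 16·18 = 288 ≡ 1, so λ ≡ 22·18 ≡ 27.
  x = λ² - 36 - 36 = 729 - 72 ≡ 1; y = λ·(36 - 1) - 8 ≡ 35. → (1, 35)
double: tangent at (1, 35): λ = (3·1² + 29)/(2·35) ≡ 32/29. 29⁻¹ ≡ 17 (mod 41), so λ ≡ 32·17 ≡ 11.
  x = λ² - 1 - 1 = 121 - 2 ≡ 37; y = λ·(1 - 37) - 35 ≡ 20. → (37, 20)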